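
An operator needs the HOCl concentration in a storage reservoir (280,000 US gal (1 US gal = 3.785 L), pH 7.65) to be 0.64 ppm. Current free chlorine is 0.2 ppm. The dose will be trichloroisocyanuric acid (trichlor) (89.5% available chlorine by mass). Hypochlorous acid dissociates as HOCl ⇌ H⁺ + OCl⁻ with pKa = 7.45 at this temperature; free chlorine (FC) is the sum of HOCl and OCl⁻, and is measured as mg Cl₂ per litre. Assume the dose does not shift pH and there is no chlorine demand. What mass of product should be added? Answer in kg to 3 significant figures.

Volume: 280,000 US gal × 3.785 L/gal = 1,059,800 L.
[OCl⁻]/[HOCl] = 10^(pH − pKa) = 10^(7.65 − 7.45) = 1.585; fraction as HOCl = 1/(1 + 1.585) = 0.3869.
Free chlorine required for 0.64 ppm HOCl: 0.64 / 0.3869 = 1.654 ppm.
FC to add: 1.654 − 0.2 = 1.454 mg/L as Cl₂.
Cl₂ equivalent: 1.454 mg/L × 1,059,800 L = 1541 g.
Product at 89.5% available Cl: 1541 / 0.895 = 1722 g.

1.72 kg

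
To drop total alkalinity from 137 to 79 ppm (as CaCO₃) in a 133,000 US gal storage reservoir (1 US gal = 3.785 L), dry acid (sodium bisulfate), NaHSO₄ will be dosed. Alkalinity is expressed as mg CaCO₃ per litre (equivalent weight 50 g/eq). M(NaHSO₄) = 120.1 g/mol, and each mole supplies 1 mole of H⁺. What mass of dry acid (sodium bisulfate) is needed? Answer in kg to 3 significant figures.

Volume: 133,000 US gal × 3.785 L/gal = 503,405 L.
Alkalinity to neutralize: (137 − 79) = 58 mg/L as CaCO₃ × 503,405 L = 29,200 g as CaCO₃.
Equivalents of H⁺ required: 29,200 ÷ 50 g/eq = 583.9 eq = 583.9 mol NaHSO₄.
Mass of NaHSO₄: 583.9 × 120.1 = 70,130 g.

70.1 kg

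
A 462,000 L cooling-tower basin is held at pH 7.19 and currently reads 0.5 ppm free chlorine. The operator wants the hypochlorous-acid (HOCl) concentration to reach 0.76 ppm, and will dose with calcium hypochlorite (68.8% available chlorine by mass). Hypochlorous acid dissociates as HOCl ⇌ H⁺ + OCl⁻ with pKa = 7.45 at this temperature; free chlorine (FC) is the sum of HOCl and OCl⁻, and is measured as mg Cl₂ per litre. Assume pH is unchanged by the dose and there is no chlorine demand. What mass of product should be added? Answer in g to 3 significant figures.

455 g

[OCl⁻]/[HOCl] = 10^(pH − pKa) = 10^(7.19 − 7.45) = 0.5495; fraction as HOCl = 1/(1 + 0.5495) = 0.6454.
Free chlorine required for 0.76 ppm HOCl: 0.76 / 0.6454 = 1.178 ppm.
FC to add: 1.178 − 0.5 = 0.6777 mg/L as Cl₂.
Cl₂ equivalent: 0.6777 mg/L × 462,000 L = 313.1 g.
Product at 68.8% available Cl: 313.1 / 0.688 = 455.1 g.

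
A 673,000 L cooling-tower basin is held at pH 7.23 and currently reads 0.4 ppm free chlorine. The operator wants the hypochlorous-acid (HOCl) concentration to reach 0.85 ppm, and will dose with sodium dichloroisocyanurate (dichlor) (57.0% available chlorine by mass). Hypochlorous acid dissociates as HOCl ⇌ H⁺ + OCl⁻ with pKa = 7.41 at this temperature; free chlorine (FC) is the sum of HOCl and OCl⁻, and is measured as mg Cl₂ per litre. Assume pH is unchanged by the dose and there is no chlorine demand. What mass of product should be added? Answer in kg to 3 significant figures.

1.19 kg

[OCl⁻]/[HOCl] = 10^(pH − pKa) = 10^(7.23 − 7.41) = 0.6607; fraction as HOCl = 1/(1 + 0.6607) = 0.6022.
Free chlorine required for 0.85 ppm HOCl: 0.85 / 0.6022 = 1.412 ppm.
FC to add: 1.412 − 0.4 = 1.012 mg/L as Cl₂.
Cl₂ equivalent: 1.012 mg/L × 673,000 L = 680.8 g.
Product at 57.0% available Cl: 680.8 / 0.57 = 1194 g.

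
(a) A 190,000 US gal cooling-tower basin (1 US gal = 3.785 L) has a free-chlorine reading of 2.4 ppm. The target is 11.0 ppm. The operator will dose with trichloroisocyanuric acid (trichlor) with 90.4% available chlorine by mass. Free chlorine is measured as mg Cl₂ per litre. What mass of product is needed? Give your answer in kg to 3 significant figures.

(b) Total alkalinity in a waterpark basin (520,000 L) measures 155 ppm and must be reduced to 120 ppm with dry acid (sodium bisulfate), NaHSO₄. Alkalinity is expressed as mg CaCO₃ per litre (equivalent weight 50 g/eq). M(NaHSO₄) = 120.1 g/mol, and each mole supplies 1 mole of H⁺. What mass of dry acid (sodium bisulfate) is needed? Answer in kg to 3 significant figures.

(a) Volume: 190,000 US gal × 3.785 L/gal = 719,150 L.
(a) Chlorine deficit: 11.0 − 2.4 = 8.6 ppm = 8.6 mg/L as Cl₂.
(a) Cl₂ equivalent needed: 8.6 mg/L × 719,150 L = 6,185,000 mg = 6185 g.
(a) Product at 90.4% available chlorine: 6185 / 0.904 = 6841 g.

(b) Alkalinity to neutralize: (155 − 120) = 35 mg/L as CaCO₃ × 520,000 L = 18,200 g as CaCO₃.
(b) Equivalents of H⁺ required: 18,200 ÷ 50 g/eq = 364 eq = 364 mol NaHSO₄.
(b) Mass of NaHSO₄: 364 × 120.1 = 43,720 g.

(a) 6.84 kg; (b) 43.7 kg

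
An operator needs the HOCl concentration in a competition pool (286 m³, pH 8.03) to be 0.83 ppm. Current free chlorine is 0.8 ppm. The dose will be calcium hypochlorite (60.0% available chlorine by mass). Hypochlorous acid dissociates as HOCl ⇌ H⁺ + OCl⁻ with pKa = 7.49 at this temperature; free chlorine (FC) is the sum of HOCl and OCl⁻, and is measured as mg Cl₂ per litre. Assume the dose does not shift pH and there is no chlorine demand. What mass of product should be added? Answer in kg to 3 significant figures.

Volume: 286 m³ = 286,000 L.
[OCl⁻]/[HOCl] = 10^(pH − pKa) = 10^(8.03 − 7.49) = 3.467; fraction as HOCl = 1/(1 + 3.467) = 0.2238.
Free chlorine required for 0.83 ppm HOCl: 0.83 / 0.2238 = 3.708 ppm.
FC to add: 3.708 − 0.8 = 2.908 mg/L as Cl₂.
Cl₂ equivalent: 2.908 mg/L × 286,000 L = 831.7 g.
Product at 60.0% available Cl: 831.7 / 0.6 = 1386 g.

1.39 kg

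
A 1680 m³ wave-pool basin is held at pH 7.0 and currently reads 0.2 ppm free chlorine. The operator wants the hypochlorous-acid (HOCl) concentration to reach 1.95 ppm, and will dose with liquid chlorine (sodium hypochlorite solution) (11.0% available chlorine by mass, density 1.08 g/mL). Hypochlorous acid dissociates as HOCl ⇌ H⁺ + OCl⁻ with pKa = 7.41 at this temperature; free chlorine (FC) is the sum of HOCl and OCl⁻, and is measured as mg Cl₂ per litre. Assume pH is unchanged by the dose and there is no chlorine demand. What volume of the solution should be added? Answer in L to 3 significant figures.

35.5 L

Volume: 1680 m³ = 1,680,000 L.
[OCl⁻]/[HOCl] = 10^(pH − pKa) = 10^(7.0 − 7.41) = 0.389; fraction as HOCl = 1/(1 + 0.389) = 0.7199.
Free chlorine required for 1.95 ppm HOCl: 1.95 / 0.7199 = 2.709 ppm.
FC to add: 2.709 − 0.2 = 2.509 mg/L as Cl₂.
Cl₂ equivalent: 2.509 mg/L × 1,680,000 L = 4215 g.
Product at 11.0% available Cl: 4215 / 0.11 = 38,310 g.
Volume: 38,310 g ÷ 1.08 g/mL = 35,480 mL.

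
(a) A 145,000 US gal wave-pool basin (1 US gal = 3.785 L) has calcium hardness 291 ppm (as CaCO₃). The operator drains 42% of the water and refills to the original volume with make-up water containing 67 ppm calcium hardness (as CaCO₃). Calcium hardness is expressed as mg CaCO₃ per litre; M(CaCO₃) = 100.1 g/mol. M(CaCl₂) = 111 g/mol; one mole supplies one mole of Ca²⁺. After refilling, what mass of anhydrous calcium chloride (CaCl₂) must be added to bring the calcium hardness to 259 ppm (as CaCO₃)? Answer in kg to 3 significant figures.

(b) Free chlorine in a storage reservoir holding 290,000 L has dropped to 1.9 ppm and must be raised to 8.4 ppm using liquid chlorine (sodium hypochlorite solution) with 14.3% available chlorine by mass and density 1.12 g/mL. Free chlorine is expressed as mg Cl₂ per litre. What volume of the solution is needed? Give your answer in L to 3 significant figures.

(a) 37.8 kg; (b) 11.8 L

(a) Volume: 145,000 US gal × 3.785 L/gal = 548,825 L.
(a) After draining 42% and refilling: 291 × 0.58 + 67 × 0.42 = 196.92 ppm.
(a) Deficit to target: 259 − 196.92 = 62.08 mg/L.
(a) As CaCO₃: 62.08 mg/L × 548,825 L = 34,070 g; ÷ 100.1 = 340.4 mol Ca²⁺.
(a) Mass: 340.4 × 111 = 37,780 g.

(b) Chlorine deficit: 8.4 − 1.9 = 6.5 ppm = 6.5 mg/L as Cl₂.
(b) Cl₂ equivalent needed: 6.5 mg/L × 290,000 L = 1,885,000 mg = 1885 g.
(b) Product at 14.3% available chlorine: 1885 / 0.143 = 13,180 g.
(b) Volume at density 1.12 g/mL: 13,180 g ÷ 1.12 g/mL = 11,770 mL.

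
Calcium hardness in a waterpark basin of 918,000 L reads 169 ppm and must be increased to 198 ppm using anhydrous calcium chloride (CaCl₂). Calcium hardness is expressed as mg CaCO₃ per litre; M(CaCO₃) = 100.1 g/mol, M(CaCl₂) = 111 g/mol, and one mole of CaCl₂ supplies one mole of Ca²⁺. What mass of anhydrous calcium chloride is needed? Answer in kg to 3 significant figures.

29.5 kg

Hardness to add: (198 − 169) = 29 mg/L as CaCO₃ × 918,000 L = 26,620 g as CaCO₃.
Moles of Ca²⁺ (1 mol Ca²⁺ ≡ 1 mol CaCO₃): 26,620 / 100.1 g/mol = 266 mol.
Mass of CaCl₂: 266 × 111 = 29,520 g.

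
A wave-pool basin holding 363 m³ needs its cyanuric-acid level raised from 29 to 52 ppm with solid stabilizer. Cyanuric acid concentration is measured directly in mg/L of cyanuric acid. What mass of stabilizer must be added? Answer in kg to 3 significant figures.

Volume: 363 m³ = 363,000 L.
CYA to add: (52 − 29) = 23 mg/L × 363,000 L = 8349 g cyanuric acid.

8.35 kg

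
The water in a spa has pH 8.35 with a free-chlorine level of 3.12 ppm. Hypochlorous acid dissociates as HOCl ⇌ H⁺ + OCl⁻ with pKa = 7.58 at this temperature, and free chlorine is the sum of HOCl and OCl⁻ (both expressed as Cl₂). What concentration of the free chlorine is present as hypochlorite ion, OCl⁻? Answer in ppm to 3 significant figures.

[OCl⁻]/[HOCl] = 10^(pH − pKa) = 10^(8.35 − 7.58) = 10^0.77 = 5.888.
Fraction as HOCl = 1 / (1 + 5.888) = 0.1452.
OCl⁻ = (1 − 0.1452) × 3.12 ppm = 2.667 ppm.

2.67 ppm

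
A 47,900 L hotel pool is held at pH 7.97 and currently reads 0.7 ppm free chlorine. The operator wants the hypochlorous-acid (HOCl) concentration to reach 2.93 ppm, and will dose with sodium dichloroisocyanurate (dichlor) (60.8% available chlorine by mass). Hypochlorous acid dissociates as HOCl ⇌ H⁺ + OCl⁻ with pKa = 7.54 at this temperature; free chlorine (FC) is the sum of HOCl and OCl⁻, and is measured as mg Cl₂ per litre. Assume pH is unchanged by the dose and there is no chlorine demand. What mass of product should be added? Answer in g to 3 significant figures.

[OCl⁻]/[HOCl] = 10^(pH − pKa) = 10^(7.97 − 7.54) = 2.692; fraction as HOCl = 1/(1 + 2.692) = 0.2709.
Free chlorine required for 2.93 ppm HOCl: 2.93 / 0.2709 = 10.82 ppm.
FC to add: 10.82 − 0.7 = 10.12 mg/L as Cl₂.
Cl₂ equivalent: 10.12 mg/L × 47,900 L = 484.6 g.
Product at 60.8% available Cl: 484.6 / 0.608 = 797 g.

797 g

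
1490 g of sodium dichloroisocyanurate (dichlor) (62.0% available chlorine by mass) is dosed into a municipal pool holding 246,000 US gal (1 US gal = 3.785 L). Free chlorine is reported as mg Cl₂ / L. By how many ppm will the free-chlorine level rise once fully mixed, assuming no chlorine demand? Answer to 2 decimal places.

0.99 ppm

Volume: 246,000 US gal × 3.785 L/gal = 931,110 L.
Available chlorine delivered: 1490 g × 0.62 = 923.8 g as Cl₂.
Concentration rise: 923.8 g / 931,110 L = 0.9921 mg/L = 0.99 ppm.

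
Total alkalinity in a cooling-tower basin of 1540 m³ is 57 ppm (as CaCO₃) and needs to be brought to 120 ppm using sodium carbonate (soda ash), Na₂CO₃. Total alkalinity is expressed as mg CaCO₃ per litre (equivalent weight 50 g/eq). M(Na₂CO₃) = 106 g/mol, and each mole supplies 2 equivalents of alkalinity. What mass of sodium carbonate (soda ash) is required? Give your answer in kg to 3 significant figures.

103 kg

Volume: 1540 m³ = 1,540,000 L.
Alkalinity to add: (120 − 57) = 63 mg/L as CaCO₃ × 1,540,000 L = 97,020 g as CaCO₃.
Equivalents: 97,020 g ÷ 50 g/eq = 1940 eq.
Each mole of Na₂CO₃ supplies 2 eq, so 1940 / 2 = 970.2 mol.
Mass: 970.2 mol × 106 g/mol = 102,800 g.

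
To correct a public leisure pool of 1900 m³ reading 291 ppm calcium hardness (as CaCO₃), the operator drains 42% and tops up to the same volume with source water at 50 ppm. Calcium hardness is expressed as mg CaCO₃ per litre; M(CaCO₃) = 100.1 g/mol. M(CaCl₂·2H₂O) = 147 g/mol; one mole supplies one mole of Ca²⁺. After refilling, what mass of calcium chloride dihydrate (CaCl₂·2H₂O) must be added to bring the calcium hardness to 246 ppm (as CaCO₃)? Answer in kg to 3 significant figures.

Volume: 1900 m³ = 1,900,000 L.
After draining 42% and refilling: 291 × 0.58 + 50 × 0.42 = 189.78 ppm.
Deficit to target: 246 − 189.78 = 56.22 mg/L.
As CaCO₃: 56.22 mg/L × 1,900,000 L = 106,800 g; ÷ 100.1 = 1067 mol Ca²⁺.
Mass: 1067 × 147 = 156,900 g.

157 kg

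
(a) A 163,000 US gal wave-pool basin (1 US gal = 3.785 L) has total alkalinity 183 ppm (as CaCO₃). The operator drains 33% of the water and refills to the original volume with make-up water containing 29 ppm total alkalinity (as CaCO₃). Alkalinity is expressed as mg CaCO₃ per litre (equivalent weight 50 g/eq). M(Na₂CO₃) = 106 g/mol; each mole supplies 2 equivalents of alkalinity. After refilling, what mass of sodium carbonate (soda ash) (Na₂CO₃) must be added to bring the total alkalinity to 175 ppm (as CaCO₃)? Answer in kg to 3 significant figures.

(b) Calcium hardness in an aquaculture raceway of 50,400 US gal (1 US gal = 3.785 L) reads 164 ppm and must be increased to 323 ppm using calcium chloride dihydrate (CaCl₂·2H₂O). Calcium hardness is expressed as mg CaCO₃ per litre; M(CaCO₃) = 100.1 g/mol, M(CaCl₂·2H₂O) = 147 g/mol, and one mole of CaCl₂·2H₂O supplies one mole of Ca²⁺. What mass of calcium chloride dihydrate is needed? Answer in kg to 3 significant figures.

(a) 28.0 kg; (b) 44.5 kg

(a) Volume: 163,000 US gal × 3.785 L/gal = 616,955 L.
(a) After draining 33% and refilling: 183 × 0.67 + 29 × 0.33 = 132.18 ppm.
(a) Deficit to target: 175 − 132.18 = 42.82 mg/L.
(a) As CaCO₃: 42.82 mg/L × 616,955 L = 26,420 g; ÷ 50 g/eq ÷ 2 = 264.2 mol Na₂CO₃.
(a) Mass: 264.2 × 106 = 28,000 g.

(b) Volume: 50,400 US gal × 3.785 L/gal = 190,764 L.
(b) Hardness to add: (323 − 164) = 159 mg/L as CaCO₃ × 190,764 L = 30,330 g as CaCO₃.
(b) Moles of Ca²⁺ (1 mol Ca²⁺ ≡ 1 mol CaCO₃): 30,330 / 100.1 g/mol = 303 mol.
(b) Mass of CaCl₂·2H₂O: 303 × 147 = 44,540 g.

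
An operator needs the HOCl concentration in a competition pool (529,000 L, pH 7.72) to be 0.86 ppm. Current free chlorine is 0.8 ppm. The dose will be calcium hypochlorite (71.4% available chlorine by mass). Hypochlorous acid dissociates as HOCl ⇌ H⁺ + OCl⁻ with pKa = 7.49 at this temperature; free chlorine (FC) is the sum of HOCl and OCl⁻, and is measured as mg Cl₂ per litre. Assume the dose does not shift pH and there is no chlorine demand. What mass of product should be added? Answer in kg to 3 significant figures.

[OCl⁻]/[HOCl] = 10^(pH − pKa) = 10^(7.72 − 7.49) = 1.698; fraction as HOCl = 1/(1 + 1.698) = 0.3706.
Free chlorine required for 0.86 ppm HOCl: 0.86 / 0.3706 = 2.32 ppm.
FC to add: 2.32 − 0.8 = 1.52 mg/L as Cl₂.
Cl₂ equivalent: 1.52 mg/L × 529,000 L = 804.3 g.
Product at 71.4% available Cl: 804.3 / 0.714 = 1127 g.

1.13 kg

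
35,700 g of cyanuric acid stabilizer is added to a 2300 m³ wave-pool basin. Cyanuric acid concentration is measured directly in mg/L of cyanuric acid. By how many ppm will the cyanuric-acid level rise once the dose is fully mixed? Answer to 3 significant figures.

Volume: 2300 m³ = 2,300,000 L.
Rise: 35,700 g / 2,300,000 L × 1000 = 15.52 mg/L.

15.5 ppm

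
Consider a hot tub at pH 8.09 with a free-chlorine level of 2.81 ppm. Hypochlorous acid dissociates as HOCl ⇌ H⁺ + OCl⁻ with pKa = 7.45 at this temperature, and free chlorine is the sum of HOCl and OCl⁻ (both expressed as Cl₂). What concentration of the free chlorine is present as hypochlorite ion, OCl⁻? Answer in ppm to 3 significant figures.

2.29 ppm

[OCl⁻]/[HOCl] = 10^(pH − pKa) = 10^(8.09 − 7.45) = 10^0.64 = 4.365.
Fraction as HOCl = 1 / (1 + 4.365) = 0.1864.
OCl⁻ = (1 − 0.1864) × 2.81 ppm = 2.286 ppm.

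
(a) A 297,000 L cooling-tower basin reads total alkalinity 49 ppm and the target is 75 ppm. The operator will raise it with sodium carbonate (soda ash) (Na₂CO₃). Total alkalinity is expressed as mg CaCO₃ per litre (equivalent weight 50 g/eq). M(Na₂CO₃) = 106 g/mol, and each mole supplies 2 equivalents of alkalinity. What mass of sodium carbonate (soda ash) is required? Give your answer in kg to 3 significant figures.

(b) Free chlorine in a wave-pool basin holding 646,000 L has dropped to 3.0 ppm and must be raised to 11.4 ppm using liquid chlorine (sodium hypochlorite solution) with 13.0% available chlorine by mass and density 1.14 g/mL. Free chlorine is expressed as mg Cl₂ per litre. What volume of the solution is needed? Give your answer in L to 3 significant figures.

(a) 8.19 kg; (b) 36.6 L

(a) Alkalinity to add: (75 − 49) = 26 mg/L as CaCO₃ × 297,000 L = 7722 g as CaCO₃.
(a) Equivalents: 7722 g ÷ 50 g/eq = 154.4 eq.
(a) Each mole of Na₂CO₃ supplies 2 eq, so 154.4 / 2 = 77.22 mol.
(a) Mass: 77.22 mol × 106 g/mol = 8185 g.

(b) Chlorine deficit: 11.4 − 3.0 = 8.4 ppm = 8.4 mg/L as Cl₂.
(b) Cl₂ equivalent needed: 8.4 mg/L × 646,000 L = 5,426,000 mg = 5426 g.
(b) Product at 13.0% available chlorine: 5426 / 0.13 = 41,740 g.
(b) Volume at density 1.14 g/mL: 41,740 g ÷ 1.14 g/mL = 36,620 mL.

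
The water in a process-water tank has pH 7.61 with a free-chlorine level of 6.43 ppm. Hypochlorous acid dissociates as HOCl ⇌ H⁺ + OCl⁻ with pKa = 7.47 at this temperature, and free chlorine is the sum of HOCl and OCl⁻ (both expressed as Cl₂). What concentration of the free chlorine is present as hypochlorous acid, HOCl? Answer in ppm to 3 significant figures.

[OCl⁻]/[HOCl] = 10^(pH − pKa) = 10^(7.61 − 7.47) = 10^0.14 = 1.38.
Fraction as HOCl = 1 / (1 + 1.38) = 0.4201.
HOCl = 0.4201 × 6.43 ppm = 2.701 ppm.

2.70 ppm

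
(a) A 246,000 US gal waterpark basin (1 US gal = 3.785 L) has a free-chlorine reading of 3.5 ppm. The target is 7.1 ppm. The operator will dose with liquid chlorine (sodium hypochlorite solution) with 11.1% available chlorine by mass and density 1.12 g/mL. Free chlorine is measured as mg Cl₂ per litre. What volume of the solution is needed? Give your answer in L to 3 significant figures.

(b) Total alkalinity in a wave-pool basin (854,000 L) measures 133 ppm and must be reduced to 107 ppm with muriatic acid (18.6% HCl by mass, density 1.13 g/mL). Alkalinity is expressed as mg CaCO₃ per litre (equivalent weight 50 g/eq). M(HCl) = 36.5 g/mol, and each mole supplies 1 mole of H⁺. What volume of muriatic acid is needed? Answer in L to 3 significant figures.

(a) 27.0 L; (b) 77.1 L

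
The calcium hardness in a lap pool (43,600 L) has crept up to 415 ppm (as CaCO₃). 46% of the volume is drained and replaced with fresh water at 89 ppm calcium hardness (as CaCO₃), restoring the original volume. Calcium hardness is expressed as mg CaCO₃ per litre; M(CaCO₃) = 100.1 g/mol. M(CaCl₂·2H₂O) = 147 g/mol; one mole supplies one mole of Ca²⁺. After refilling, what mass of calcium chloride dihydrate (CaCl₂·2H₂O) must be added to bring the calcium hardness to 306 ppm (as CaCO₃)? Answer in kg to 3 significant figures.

After draining 46% and refilling: 415 × 0.54 + 89 × 0.46 = 265.04 ppm.
Deficit to target: 306 − 265.04 = 40.96 mg/L.
As CaCO₃: 40.96 mg/L × 43,600 L = 1786 g; ÷ 100.1 = 17.84 mol Ca²⁺.
Mass: 17.84 × 147 = 2623 g.

2.62 kg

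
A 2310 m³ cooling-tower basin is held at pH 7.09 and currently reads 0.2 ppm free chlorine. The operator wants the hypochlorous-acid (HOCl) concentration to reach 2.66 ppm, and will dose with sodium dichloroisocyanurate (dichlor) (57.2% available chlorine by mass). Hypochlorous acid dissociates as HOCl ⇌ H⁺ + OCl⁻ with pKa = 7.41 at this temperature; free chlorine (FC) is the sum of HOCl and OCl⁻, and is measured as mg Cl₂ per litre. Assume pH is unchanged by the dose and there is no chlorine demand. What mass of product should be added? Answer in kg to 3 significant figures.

15.1 kg

Volume: 2310 m³ = 2,310,000 L.
[OCl⁻]/[HOCl] = 10^(pH − pKa) = 10^(7.09 − 7.41) = 0.4786; fraction as HOCl = 1/(1 + 0.4786) = 0.6763.
Free chlorine required for 2.66 ppm HOCl: 2.66 / 0.6763 = 3.933 ppm.
FC to add: 3.933 − 0.2 = 3.733 mg/L as Cl₂.
Cl₂ equivalent: 3.733 mg/L × 2,310,000 L = 8624 g.
Product at 57.2% available Cl: 8624 / 0.572 = 15,080 g.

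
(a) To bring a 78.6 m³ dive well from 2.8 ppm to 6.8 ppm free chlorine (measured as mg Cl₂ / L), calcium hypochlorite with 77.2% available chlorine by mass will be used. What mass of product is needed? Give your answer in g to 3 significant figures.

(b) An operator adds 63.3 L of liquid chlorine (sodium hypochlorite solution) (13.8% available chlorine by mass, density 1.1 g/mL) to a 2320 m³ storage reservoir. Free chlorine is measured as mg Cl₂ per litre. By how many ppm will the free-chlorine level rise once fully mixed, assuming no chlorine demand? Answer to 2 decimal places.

(a) Volume: 78.6 m³ = 78,600 L.
(a) Chlorine deficit: 6.8 − 2.8 = 4 ppm = 4 mg/L as Cl₂.
(a) Cl₂ equivalent needed: 4 mg/L × 78,600 L = 314,400 mg = 314.4 g.
(a) Product at 77.2% available chlorine: 314.4 / 0.772 = 407.3 g.

(b) Volume: 2320 m³ = 2,320,000 L.
(b) Mass of solution: 63.3 L × 1000 mL/L × 1.1 g/mL = 69,630 g.
(b) Available chlorine delivered: 69,630 g × 0.138 = 9609 g as Cl₂.
(b) Concentration rise: 9609 g / 2,320,000 L = 4.142 mg/L = 4.14 ppm.

(a) 407 g; (b) 4.14 ppm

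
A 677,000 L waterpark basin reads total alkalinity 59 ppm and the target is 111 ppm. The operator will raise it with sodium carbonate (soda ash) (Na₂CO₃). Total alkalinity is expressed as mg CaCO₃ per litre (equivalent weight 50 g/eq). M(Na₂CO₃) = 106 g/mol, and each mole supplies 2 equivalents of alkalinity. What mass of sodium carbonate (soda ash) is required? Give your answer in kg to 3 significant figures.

Alkalinity to add: (111 − 59) = 52 mg/L as CaCO₃ × 677,000 L = 35,200 g as CaCO₃.
Equivalents: 35,200 g ÷ 50 g/eq = 704.1 eq.
Each mole of Na₂CO₃ supplies 2 eq, so 704.1 / 2 = 352 mol.
Mass: 352 mol × 106 g/mol = 37,320 g.

37.3 kg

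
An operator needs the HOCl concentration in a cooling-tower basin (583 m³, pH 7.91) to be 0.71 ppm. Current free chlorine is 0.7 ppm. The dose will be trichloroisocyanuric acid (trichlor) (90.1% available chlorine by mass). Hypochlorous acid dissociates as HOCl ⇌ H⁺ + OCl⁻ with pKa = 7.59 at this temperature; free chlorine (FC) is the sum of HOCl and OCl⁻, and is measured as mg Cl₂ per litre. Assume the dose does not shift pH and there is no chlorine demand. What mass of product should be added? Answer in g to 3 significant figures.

Volume: 583 m³ = 583,000 L.
[OCl⁻]/[HOCl] = 10^(pH − pKa) = 10^(7.91 − 7.59) = 2.089; fraction as HOCl = 1/(1 + 2.089) = 0.3237.
Free chlorine required for 0.71 ppm HOCl: 0.71 / 0.3237 = 2.193 ppm.
FC to add: 2.193 − 0.7 = 1.493 mg/L as Cl₂.
Cl₂ equivalent: 1.493 mg/L × 583,000 L = 870.7 g.
Product at 90.1% available Cl: 870.7 / 0.901 = 966.3 g.

966 g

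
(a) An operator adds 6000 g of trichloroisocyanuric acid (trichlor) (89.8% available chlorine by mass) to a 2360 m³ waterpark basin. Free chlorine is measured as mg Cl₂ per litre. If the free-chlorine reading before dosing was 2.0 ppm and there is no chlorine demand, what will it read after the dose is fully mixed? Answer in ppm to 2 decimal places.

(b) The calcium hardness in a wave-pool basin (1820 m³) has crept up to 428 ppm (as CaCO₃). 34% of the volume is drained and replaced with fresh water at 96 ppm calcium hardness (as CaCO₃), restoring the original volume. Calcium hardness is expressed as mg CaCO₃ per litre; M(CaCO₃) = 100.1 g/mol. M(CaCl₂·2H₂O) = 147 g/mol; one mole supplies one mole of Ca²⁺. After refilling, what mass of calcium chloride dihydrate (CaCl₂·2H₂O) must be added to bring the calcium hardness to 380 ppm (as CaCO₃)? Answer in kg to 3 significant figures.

(a) 4.28 ppm; (b) 173 kg

(a) Volume: 2360 m³ = 2,360,000 L.
(a) Available chlorine delivered: 6000 g × 0.898 = 5388 g as Cl₂.
(a) Concentration rise: 5388 g / 2,360,000 L = 2.283 mg/L = 2.28 ppm.
(a) Final FC: 2.0 + 2.28 = 4.28 ppm.

(b) Volume: 1820 m³ = 1,820,000 L.
(b) After draining 34% and refilling: 428 × 0.66 + 96 × 0.34 = 315.12 ppm.
(b) Deficit to target: 380 − 315.12 = 64.88 mg/L.
(b) As CaCO₃: 64.88 mg/L × 1,820,000 L = 118,100 g; ÷ 100.1 = 1180 mol Ca²⁺.
(b) Mass: 1180 × 147 = 173,400 g.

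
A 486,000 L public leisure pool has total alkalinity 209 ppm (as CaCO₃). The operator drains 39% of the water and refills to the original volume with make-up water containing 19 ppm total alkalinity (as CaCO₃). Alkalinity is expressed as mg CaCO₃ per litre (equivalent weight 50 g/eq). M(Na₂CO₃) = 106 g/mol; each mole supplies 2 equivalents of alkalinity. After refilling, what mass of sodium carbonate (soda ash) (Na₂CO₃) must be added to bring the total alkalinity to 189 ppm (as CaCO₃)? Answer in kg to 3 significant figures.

27.9 kg

After draining 39% and refilling: 209 × 0.61 + 19 × 0.39 = 134.9 ppm.
Deficit to target: 189 − 134.9 = 54.1 mg/L.
As CaCO₃: 54.1 mg/L × 486,000 L = 26,290 g; ÷ 50 g/eq ÷ 2 = 262.9 mol Na₂CO₃.
Mass: 262.9 × 106 = 27,870 g.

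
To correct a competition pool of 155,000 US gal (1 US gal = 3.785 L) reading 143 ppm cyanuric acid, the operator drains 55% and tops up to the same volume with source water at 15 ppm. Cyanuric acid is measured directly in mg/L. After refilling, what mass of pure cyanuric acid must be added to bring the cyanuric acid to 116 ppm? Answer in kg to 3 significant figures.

Volume: 155,000 US gal × 3.785 L/gal = 586,675 L.
After draining 55% and refilling: 143 × 0.45 + 15 × 0.55 = 72.6 ppm.
Deficit to target: 116 − 72.6 = 43.4 mg/L.
Mass: 43.4 mg/L × 586,675 L = 25,460 g cyanuric acid.

25.5 kg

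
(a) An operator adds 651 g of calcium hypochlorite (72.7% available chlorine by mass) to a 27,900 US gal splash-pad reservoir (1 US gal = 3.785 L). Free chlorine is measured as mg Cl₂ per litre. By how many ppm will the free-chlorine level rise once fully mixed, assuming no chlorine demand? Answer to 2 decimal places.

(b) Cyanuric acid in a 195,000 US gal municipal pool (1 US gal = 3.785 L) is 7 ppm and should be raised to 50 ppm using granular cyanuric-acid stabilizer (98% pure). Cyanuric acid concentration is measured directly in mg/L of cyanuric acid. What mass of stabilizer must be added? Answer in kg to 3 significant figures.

(a) 4.48 ppm; (b) 32.4 kg

(a) Volume: 27,900 US gal × 3.785 L/gal = 105,602 L.
(a) Available chlorine delivered: 651 g × 0.727 = 473.3 g as Cl₂.
(a) Concentration rise: 473.3 g / 105,602 L = 4.482 mg/L = 4.48 ppm.

(b) Volume: 195,000 US gal × 3.785 L/gal = 738,075 L.
(b) CYA to add: (50 − 7) = 43 mg/L × 738,075 L = 31,740 g cyanuric acid.
(b) At 98% purity: 31,740 / 0.98 = 32,380 g product.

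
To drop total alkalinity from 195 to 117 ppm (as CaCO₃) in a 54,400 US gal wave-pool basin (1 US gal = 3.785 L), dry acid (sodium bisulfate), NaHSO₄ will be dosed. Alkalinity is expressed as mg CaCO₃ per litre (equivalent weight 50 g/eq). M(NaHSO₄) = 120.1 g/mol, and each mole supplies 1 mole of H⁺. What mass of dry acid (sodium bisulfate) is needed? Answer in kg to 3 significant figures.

Volume: 54,400 US gal × 3.785 L/gal = 205,904 L.
Alkalinity to neutralize: (195 − 117) = 78 mg/L as CaCO₃ × 205,904 L = 16,060 g as CaCO₃.
Equivalents of H⁺ required: 16,060 ÷ 50 g/eq = 321.2 eq = 321.2 mol NaHSO₄.
Mass of NaHSO₄: 321.2 × 120.1 = 38,580 g.

38.6 kg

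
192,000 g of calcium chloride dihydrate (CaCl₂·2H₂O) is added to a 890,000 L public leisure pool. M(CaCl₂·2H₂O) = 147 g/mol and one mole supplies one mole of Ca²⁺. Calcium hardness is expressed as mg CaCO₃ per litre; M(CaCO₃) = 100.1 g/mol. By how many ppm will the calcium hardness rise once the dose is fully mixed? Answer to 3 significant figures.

147 ppm

Moles of Ca²⁺: 192,000 g ÷ 147 g/mol = 1306 mol.
As CaCO₃: 1306 mol × 100.1 g/mol = 130,700 g.
Rise: 130,700 g / 890,000 L × 1000 = 146.9 mg/L.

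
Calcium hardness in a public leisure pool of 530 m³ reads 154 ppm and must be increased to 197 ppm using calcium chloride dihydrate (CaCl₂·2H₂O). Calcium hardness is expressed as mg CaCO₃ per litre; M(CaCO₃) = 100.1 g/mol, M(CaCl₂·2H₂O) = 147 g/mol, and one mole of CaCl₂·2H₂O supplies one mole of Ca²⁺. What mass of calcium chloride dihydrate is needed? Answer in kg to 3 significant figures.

33.5 kg

Volume: 530 m³ = 530,000 L.
Hardness to add: (197 − 154) = 43 mg/L as CaCO₃ × 530,000 L = 22,790 g as CaCO₃.
Moles of Ca²⁺ (1 mol Ca²⁺ ≡ 1 mol CaCO₃): 22,790 / 100.1 g/mol = 227.7 mol.
Mass of CaCl₂·2H₂O: 227.7 × 147 = 33,470 g.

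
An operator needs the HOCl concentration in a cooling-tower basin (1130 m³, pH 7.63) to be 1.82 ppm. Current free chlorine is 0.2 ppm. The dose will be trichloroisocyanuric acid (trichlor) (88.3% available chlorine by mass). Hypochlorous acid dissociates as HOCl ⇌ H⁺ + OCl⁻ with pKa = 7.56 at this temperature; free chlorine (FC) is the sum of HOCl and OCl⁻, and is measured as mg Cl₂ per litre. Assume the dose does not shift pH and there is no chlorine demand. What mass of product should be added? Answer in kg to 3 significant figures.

4.81 kg

Volume: 1130 m³ = 1,130,000 L.
[OCl⁻]/[HOCl] = 10^(pH − pKa) = 10^(7.63 − 7.56) = 1.175; fraction as HOCl = 1/(1 + 1.175) = 0.4598.
Free chlorine required for 1.82 ppm HOCl: 1.82 / 0.4598 = 3.958 ppm.
FC to add: 3.958 − 0.2 = 3.758 mg/L as Cl₂.
Cl₂ equivalent: 3.758 mg/L × 1,130,000 L = 4247 g.
Product at 88.3% available Cl: 4247 / 0.883 = 4810 g.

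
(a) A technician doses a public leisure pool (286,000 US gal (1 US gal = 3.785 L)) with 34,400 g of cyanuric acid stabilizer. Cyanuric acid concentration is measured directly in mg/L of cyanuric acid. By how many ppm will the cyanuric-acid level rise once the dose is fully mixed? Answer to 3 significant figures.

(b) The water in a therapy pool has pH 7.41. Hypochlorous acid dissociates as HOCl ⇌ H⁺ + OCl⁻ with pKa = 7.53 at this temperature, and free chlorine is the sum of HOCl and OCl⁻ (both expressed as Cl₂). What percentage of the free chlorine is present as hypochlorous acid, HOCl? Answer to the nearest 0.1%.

(a) Volume: 286,000 US gal × 3.785 L/gal = 1,082,510 L.
(a) Rise: 34,400 g / 1,082,510 L × 1000 = 31.78 mg/L.

(b) [OCl⁻]/[HOCl] = 10^(pH − pKa) = 10^(7.41 − 7.53) = 10^-0.12 = 0.7586.
(b) Fraction as HOCl = 1 / (1 + 0.7586) = 0.5686.

(a) 31.8 ppm; (b) 56.9%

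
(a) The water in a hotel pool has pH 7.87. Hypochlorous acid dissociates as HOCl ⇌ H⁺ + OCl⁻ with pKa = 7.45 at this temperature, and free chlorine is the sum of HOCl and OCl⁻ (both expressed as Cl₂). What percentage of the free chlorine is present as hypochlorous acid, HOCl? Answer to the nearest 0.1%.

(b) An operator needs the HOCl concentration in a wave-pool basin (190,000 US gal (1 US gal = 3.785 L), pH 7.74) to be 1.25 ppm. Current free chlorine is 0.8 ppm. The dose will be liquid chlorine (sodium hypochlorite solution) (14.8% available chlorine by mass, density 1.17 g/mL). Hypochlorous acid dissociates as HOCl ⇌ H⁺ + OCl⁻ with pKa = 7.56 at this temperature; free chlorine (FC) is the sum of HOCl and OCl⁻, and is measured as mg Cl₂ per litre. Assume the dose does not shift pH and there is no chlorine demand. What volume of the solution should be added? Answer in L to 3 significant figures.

(a) 27.5%; (b) 9.73 L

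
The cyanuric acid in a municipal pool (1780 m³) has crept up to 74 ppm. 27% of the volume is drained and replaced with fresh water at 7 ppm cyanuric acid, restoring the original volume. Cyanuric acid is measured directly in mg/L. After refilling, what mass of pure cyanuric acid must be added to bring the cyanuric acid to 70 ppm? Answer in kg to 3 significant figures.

Volume: 1780 m³ = 1,780,000 L.
After draining 27% and refilling: 74 × 0.73 + 7 × 0.27 = 55.91 ppm.
Deficit to target: 70 − 55.91 = 14.09 mg/L.
Mass: 14.09 mg/L × 1,780,000 L = 25,080 g cyanuric acid.

25.1 kg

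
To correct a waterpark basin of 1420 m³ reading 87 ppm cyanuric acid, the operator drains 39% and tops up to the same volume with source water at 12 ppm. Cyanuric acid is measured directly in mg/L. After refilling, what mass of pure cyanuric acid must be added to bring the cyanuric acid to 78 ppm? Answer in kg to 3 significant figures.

28.8 kg

Volume: 1420 m³ = 1,420,000 L.
After draining 39% and refilling: 87 × 0.61 + 12 × 0.39 = 57.75 ppm.
Deficit to target: 78 − 57.75 = 20.25 mg/L.
Mass: 20.25 mg/L × 1,420,000 L = 28,760 g cyanuric acid.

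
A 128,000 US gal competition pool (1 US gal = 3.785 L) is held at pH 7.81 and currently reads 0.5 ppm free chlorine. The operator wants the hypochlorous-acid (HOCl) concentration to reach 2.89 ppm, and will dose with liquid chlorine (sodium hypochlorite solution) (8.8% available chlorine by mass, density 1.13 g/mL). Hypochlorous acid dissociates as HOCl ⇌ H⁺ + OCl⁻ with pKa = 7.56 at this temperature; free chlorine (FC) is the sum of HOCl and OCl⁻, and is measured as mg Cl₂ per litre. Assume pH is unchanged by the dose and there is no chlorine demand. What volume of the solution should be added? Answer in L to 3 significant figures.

36.7 L

Volume: 128,000 US gal × 3.785 L/gal = 484,480 L.
[OCl⁻]/[HOCl] = 10^(pH − pKa) = 10^(7.81 − 7.56) = 1.778; fraction as HOCl = 1/(1 + 1.778) = 0.3599.
Free chlorine required for 2.89 ppm HOCl: 2.89 / 0.3599 = 8.029 ppm.
FC to add: 8.029 − 0.5 = 7.529 mg/L as Cl₂.
Cl₂ equivalent: 7.529 mg/L × 484,480 L = 3648 g.
Product at 8.8% available Cl: 3648 / 0.088 = 41,450 g.
Volume: 41,450 g ÷ 1.13 g/mL = 36,680 mL.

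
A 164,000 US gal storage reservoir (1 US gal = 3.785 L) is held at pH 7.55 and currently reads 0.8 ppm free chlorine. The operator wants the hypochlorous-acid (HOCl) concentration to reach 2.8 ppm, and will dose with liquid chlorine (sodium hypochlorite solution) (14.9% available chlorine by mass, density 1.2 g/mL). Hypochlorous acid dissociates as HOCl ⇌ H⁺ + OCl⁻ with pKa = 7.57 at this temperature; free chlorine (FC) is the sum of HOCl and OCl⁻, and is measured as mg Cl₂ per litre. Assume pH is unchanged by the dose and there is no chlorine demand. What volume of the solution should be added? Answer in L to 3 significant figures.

16.2 L

Volume: 164,000 US gal × 3.785 L/gal = 620,740 L.
[OCl⁻]/[HOCl] = 10^(pH − pKa) = 10^(7.55 − 7.57) = 0.955; fraction as HOCl = 1/(1 + 0.955) = 0.5115.
Free chlorine required for 2.8 ppm HOCl: 2.8 / 0.5115 = 5.474 ppm.
FC to add: 5.474 − 0.8 = 4.674 mg/L as Cl₂.
Cl₂ equivalent: 4.674 mg/L × 620,740 L = 2901 g.
Product at 14.9% available Cl: 2901 / 0.149 = 19,470 g.
Volume: 19,470 g ÷ 1.2 g/mL = 16,230 mL.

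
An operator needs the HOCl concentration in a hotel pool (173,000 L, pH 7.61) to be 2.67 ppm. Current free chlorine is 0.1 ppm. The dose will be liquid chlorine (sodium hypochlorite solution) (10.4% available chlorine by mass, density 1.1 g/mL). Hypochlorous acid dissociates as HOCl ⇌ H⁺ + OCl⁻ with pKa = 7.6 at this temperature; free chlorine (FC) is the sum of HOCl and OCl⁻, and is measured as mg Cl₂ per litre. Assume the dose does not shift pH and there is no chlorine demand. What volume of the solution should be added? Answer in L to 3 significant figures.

[OCl⁻]/[HOCl] = 10^(pH − pKa) = 10^(7.61 − 7.6) = 1.023; fraction as HOCl = 1/(1 + 1.023) = 0.4942.
Free chlorine required for 2.67 ppm HOCl: 2.67 / 0.4942 = 5.402 ppm.
FC to add: 5.402 − 0.1 = 5.302 mg/L as Cl₂.
Cl₂ equivalent: 5.302 mg/L × 173,000 L = 917.3 g.
Product at 10.4% available Cl: 917.3 / 0.104 = 8820 g.
Volume: 8820 g ÷ 1.1 g/mL = 8018 mL.

8.02 L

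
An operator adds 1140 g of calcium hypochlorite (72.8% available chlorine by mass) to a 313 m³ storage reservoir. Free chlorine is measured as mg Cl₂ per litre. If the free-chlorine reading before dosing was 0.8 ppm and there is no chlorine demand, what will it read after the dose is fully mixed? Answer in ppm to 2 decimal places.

3.45 ppm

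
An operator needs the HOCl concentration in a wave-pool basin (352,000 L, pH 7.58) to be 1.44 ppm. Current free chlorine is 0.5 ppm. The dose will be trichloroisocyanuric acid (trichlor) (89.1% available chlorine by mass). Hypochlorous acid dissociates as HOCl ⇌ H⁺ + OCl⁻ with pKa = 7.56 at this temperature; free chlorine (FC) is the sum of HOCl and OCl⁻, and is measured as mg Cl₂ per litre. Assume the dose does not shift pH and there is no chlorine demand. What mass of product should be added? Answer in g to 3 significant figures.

967 g

[OCl⁻]/[HOCl] = 10^(pH − pKa) = 10^(7.58 − 7.56) = 1.047; fraction as HOCl = 1/(1 + 1.047) = 0.4885.
Free chlorine required for 1.44 ppm HOCl: 1.44 / 0.4885 = 2.948 ppm.
FC to add: 2.948 − 0.5 = 2.448 mg/L as Cl₂.
Cl₂ equivalent: 2.448 mg/L × 352,000 L = 861.6 g.
Product at 89.1% available Cl: 861.6 / 0.891 = 967.1 g.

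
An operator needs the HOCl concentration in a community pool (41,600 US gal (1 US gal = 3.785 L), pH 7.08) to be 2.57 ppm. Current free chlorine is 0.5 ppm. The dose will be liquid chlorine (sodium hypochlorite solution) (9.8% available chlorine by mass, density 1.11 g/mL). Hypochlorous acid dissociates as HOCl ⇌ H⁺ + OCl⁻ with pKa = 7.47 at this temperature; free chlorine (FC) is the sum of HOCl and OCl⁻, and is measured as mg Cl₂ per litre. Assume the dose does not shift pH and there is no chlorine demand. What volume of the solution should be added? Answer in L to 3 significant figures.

4.51 L

Volume: 41,600 US gal × 3.785 L/gal = 157,456 L.
[OCl⁻]/[HOCl] = 10^(pH − pKa) = 10^(7.08 − 7.47) = 0.4074; fraction as HOCl = 1/(1 + 0.4074) = 0.7105.
Free chlorine required for 2.57 ppm HOCl: 2.57 / 0.7105 = 3.617 ppm.
FC to add: 3.617 − 0.5 = 3.117 mg/L as Cl₂.
Cl₂ equivalent: 3.117 mg/L × 157,456 L = 490.8 g.
Product at 9.8% available Cl: 490.8 / 0.098 = 5008 g.
Volume: 5008 g ÷ 1.11 g/mL = 4512 mL.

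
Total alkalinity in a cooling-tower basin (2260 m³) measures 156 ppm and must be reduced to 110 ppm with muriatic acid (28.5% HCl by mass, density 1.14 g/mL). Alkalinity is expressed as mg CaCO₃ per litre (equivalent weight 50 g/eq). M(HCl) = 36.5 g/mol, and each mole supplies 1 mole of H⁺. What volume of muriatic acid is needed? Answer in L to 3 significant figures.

234 L

Volume: 2260 m³ = 2,260,000 L.
Alkalinity to neutralize: (156 − 110) = 46 mg/L as CaCO₃ × 2,260,000 L = 104,000 g as CaCO₃.
Equivalents of H⁺ required: 104,000 ÷ 50 g/eq = 2079 eq = 2079 mol HCl.
Mass of HCl: 2079 × 36.5 = 75,890 g.
Mass of 28.5% solution: 75,890 / 0.285 = 266,300 g.
Volume: 266,300 g ÷ 1.14 g/mL = 233,600 mL.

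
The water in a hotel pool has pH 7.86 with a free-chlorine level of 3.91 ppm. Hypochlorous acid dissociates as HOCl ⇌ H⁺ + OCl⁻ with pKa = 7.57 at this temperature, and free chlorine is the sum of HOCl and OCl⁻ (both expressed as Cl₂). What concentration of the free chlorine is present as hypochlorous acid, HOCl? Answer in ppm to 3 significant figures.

[OCl⁻]/[HOCl] = 10^(pH − pKa) = 10^(7.86 − 7.57) = 10^0.29 = 1.95.
Fraction as HOCl = 1 / (1 + 1.95) = 0.339.
HOCl = 0.339 × 3.91 ppm = 1.325 ppm.

1.33 ppm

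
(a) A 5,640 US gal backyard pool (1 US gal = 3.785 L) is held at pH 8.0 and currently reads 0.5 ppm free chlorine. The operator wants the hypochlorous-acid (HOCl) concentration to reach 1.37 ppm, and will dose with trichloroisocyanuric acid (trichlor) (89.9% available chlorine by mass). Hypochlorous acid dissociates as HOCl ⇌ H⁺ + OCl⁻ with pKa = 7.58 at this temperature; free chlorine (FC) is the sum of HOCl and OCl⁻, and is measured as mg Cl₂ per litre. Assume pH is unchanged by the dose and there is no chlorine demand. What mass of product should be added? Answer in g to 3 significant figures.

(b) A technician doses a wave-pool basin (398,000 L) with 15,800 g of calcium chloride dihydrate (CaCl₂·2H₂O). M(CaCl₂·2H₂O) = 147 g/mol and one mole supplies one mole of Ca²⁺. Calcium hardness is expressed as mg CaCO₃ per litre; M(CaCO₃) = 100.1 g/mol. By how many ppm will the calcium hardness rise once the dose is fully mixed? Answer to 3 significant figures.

(a) 106 g; (b) 27.0 ppm

(a) Volume: 5,640 US gal × 3.785 L/gal = 21,347 L.
(a) [OCl⁻]/[HOCl] = 10^(pH − pKa) = 10^(8.0 − 7.58) = 2.63; fraction as HOCl = 1/(1 + 2.63) = 0.2755.
(a) Free chlorine required for 1.37 ppm HOCl: 1.37 / 0.2755 = 4.973 ppm.
(a) FC to add: 4.973 − 0.5 = 4.473 mg/L as Cl₂.
(a) Cl₂ equivalent: 4.473 mg/L × 21,347 L = 95.5 g.
(a) Product at 89.9% available Cl: 95.5 / 0.899 = 106.2 g.

(b) Moles of Ca²⁺: 15,800 g ÷ 147 g/mol = 107.5 mol.
(b) As CaCO₃: 107.5 mol × 100.1 g/mol = 10,760 g.
(b) Rise: 10,760 g / 398,000 L × 1000 = 27.03 mg/L.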